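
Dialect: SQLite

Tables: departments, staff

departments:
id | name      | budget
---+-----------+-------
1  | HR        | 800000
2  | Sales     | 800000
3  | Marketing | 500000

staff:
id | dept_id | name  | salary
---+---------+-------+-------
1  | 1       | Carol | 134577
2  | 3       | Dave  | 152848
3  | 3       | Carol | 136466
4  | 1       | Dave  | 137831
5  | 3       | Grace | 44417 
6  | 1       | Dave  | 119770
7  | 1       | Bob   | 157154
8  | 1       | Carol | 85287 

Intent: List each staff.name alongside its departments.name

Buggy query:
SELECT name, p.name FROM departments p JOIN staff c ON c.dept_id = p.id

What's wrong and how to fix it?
Bug: Both tables have a 'name' column; the unqualified reference is ambiguous

Fix: Prefix ambiguous columns with the table alias

Corrected query:
SELECT c.name, p.name FROM departments p JOIN staff c ON c.dept_id = p.id

Result:
name  | name     
------+----------
Carol | HR       
Dave  | Marketing
Carol | Marketing
Dave  | HR       
Grace | Marketing
Dave  | HR       
Bob   | HR       
Carol | HR       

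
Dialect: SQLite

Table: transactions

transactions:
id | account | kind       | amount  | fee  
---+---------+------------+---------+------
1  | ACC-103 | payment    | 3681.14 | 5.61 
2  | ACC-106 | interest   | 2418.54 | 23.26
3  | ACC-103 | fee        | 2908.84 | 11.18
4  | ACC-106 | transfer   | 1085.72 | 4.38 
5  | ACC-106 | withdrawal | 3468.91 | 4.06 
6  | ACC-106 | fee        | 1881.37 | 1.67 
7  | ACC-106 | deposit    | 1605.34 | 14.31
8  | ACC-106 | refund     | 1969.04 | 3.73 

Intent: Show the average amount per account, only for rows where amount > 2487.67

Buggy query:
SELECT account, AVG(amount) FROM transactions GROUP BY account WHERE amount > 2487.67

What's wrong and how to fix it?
Bug: Row-level WHERE must come before GROUP BY in the clause order

Fix: Move the WHERE clause before GROUP BY

Corrected query:
SELECT account, AVG(amount) FROM transactions WHERE amount > 2487.67 GROUP BY account

Result:
account | AVG(amount)
--------+------------
ACC-103 | 3294.99    
ACC-106 | 3468.91    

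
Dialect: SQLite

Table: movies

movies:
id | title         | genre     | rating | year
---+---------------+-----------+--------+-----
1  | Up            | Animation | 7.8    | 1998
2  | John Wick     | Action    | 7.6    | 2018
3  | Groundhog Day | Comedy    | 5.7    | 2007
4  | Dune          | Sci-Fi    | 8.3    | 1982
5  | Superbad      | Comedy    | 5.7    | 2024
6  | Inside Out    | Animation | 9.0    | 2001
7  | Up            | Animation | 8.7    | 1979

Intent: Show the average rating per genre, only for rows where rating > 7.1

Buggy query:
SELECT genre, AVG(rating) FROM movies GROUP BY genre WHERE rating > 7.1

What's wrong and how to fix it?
Bug: WHERE cannot follow GROUP BY

Fix: Place WHERE between FROM and GROUP BY

Corrected query:
SELECT genre, AVG(rating) FROM movies WHERE rating > 7.1 GROUP BY genre

Result:
genre     | AVG(rating)
----------+------------
Action    | 7.6        
Animation | 8.5        
Sci-Fi    | 8.3        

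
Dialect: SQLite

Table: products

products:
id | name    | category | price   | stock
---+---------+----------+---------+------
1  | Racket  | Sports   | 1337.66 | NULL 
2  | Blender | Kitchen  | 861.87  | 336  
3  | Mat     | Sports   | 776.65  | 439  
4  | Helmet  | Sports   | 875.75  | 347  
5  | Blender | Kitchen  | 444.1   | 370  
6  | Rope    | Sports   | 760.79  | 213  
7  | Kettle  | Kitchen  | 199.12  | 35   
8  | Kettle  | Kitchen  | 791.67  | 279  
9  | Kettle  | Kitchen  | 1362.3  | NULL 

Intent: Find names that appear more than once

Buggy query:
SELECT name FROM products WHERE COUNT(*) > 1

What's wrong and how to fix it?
Bug: WHERE can't reference COUNT(*); aggregates are computed after WHERE

Fix: Group first, then use HAVING for the count condition

Corrected query:
SELECT name FROM products GROUP BY name HAVING COUNT(*) > 1

Result:
name   
-------
Blender
Kettle 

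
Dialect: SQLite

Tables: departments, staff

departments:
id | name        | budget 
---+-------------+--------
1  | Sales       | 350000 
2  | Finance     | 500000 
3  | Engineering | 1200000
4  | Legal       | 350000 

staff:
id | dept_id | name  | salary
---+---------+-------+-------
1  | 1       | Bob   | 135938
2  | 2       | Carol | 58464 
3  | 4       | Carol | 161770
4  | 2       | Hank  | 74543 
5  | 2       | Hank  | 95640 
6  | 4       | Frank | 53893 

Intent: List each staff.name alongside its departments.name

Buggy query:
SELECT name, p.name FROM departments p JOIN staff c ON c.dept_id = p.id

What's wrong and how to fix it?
Bug: 'name' exists in both joined tables, so the database can't tell which one is meant

Fix: Qualify the column with its table alias (c.name)

Corrected query:
SELECT c.name, p.name FROM departments p JOIN staff c ON c.dept_id = p.id

Result:
name  | name   
------+--------
Bob   | Sales  
Carol | Finance
Carol | Legal  
Hank  | Finance
Hank  | Finance
Frank | Legal  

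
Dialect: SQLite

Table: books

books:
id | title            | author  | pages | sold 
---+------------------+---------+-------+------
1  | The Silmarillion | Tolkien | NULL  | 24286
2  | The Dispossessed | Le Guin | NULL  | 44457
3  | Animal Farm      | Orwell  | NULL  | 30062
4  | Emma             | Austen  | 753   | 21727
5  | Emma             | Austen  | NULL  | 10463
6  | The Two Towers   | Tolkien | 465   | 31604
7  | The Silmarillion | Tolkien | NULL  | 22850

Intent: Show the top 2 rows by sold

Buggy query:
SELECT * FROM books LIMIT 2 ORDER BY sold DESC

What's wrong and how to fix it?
Bug: LIMIT must come after ORDER BY

Fix: Swap the clauses: ORDER BY first, then LIMIT

Corrected query:
SELECT * FROM books ORDER BY sold DESC LIMIT 2

Result:
id | title            | author  | pages | sold 
---+------------------+---------+-------+------
2  | The Dispossessed | Le Guin | NULL  | 44457
6  | The Two Towers   | Tolkien | 465   | 31604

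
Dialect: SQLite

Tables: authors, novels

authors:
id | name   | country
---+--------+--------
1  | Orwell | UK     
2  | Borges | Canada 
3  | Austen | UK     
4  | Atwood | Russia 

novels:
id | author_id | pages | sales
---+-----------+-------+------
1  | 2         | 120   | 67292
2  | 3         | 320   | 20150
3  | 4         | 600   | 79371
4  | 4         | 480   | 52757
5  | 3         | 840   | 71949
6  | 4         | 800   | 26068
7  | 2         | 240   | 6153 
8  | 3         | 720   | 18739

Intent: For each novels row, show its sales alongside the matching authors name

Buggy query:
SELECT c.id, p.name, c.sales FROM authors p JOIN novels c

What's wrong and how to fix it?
Bug: JOIN with no ON clause produces a cartesian product; every novels row pairs with every authors row

Fix: Specify the join condition linking the foreign key to the parent id

Corrected query:
SELECT c.id, p.name, c.sales FROM authors p JOIN novels c ON c.author_id = p.id

Result:
id | name   | sales
---+--------+------
1  | Borges | 67292
2  | Austen | 20150
3  | Atwood | 79371
4  | Atwood | 52757
5  | Austen | 71949
6  | Atwood | 26068
7  | Borges | 6153 
8  | Austen | 18739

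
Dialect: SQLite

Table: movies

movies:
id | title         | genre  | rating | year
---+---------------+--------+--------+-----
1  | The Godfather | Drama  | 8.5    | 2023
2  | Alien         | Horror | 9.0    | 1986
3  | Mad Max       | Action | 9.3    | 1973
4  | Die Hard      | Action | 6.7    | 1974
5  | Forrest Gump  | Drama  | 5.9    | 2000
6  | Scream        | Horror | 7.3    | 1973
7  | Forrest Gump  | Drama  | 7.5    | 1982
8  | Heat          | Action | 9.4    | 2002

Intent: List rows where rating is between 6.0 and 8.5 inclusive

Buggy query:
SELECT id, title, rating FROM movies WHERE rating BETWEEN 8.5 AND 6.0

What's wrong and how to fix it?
Bug: BETWEEN expects the lower bound first; with 8.5 AND 6.0 the range is empty

Fix: Write BETWEEN 6.0 AND 8.5

Corrected query:
SELECT id, title, rating FROM movies WHERE rating BETWEEN 6.0 AND 8.5

Result:
id | title         | rating
---+---------------+-------
1  | The Godfather | 8.5   
4  | Die Hard      | 6.7   
6  | Scream        | 7.3   
7  | Forrest Gump  | 7.5   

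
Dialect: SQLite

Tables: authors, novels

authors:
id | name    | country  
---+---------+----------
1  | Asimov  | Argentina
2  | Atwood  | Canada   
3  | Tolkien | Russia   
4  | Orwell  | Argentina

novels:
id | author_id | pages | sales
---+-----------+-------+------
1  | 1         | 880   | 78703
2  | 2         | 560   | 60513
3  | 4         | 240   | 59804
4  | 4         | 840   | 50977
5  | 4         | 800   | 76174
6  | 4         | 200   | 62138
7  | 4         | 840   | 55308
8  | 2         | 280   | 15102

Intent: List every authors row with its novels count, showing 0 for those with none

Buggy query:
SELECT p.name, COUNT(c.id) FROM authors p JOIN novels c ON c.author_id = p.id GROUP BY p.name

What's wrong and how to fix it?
Bug: An inner join excludes parents with zero children

Fix: Switch to LEFT JOIN to retain unmatched parent rows

Corrected query:
SELECT p.name, COUNT(c.id) FROM authors p LEFT JOIN novels c ON c.author_id = p.id GROUP BY p.name

Result:
name    | COUNT(c.id)
--------+------------
Asimov  | 1          
Atwood  | 2          
Orwell  | 5          
Tolkien | 0          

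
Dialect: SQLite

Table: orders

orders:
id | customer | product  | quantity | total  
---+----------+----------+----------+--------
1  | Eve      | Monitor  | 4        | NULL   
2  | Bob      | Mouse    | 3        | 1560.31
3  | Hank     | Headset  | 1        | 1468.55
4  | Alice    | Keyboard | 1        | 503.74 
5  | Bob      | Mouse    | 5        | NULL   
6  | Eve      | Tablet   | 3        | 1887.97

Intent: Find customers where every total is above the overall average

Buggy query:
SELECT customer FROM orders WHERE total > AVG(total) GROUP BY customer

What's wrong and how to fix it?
Bug: AVG() is an aggregate; it can't sit directly in WHERE

Fix: Use a subquery for AVG and a HAVING MIN(...) filter so the condition holds for every row in the group

Corrected query:
SELECT customer FROM orders GROUP BY customer HAVING MIN(total) > (SELECT AVG(total) FROM orders)

Result:
customer
--------
Bob     
Eve     
Hank    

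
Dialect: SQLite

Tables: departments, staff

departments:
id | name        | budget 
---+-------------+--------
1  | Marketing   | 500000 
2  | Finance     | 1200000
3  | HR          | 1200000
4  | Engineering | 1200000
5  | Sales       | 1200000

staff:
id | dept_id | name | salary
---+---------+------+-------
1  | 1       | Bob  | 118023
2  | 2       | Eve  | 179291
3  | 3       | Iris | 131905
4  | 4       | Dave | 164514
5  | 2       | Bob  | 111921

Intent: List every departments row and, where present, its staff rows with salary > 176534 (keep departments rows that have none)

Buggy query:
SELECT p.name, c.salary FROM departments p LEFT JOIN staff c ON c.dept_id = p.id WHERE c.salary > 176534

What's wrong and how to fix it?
Bug: A WHERE condition on the right-hand table after LEFT JOIN drops unmatched parents

Fix: Move the right-table condition into the ON clause so unmatched parents are kept

Corrected query:
SELECT p.name, c.salary FROM departments p LEFT JOIN staff c ON c.dept_id = p.id AND c.salary > 176534

Result:
name        | salary
------------+-------
Marketing   | NULL  
Finance     | 179291
HR          | NULL  
Engineering | NULL  
Sales       | NULL  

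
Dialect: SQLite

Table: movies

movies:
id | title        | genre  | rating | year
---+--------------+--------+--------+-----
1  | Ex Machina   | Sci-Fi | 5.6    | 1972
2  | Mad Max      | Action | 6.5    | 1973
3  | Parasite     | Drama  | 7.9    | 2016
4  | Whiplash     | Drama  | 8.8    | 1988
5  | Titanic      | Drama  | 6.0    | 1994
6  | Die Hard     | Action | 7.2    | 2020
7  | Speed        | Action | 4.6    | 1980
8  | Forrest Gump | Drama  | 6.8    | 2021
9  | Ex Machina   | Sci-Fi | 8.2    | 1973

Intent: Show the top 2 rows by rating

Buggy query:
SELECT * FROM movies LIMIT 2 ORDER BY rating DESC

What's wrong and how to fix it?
Bug: LIMIT must come after ORDER BY

Fix: Sort with ORDER BY, then apply LIMIT

Corrected query:
SELECT * FROM movies ORDER BY rating DESC LIMIT 2

Result:
id | title      | genre  | rating | year
---+------------+--------+--------+-----
4  | Whiplash   | Drama  | 8.8    | 1988
9  | Ex Machina | Sci-Fi | 8.2    | 1973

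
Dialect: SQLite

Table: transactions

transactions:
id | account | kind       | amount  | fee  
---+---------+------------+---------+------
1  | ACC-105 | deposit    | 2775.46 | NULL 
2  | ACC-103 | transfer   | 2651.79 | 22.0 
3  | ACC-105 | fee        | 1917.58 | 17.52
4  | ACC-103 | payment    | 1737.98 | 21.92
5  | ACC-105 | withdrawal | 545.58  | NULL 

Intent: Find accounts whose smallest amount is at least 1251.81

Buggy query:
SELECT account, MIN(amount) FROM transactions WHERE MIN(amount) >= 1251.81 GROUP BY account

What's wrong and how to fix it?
Bug: MIN() in WHERE is a misuse of aggregate

Fix: Replace WHERE with HAVING after the GROUP BY

Corrected query:
SELECT account, MIN(amount) FROM transactions GROUP BY account HAVING MIN(amount) >= 1251.81

Result:
account | MIN(amount)
--------+------------
ACC-103 | 1737.98    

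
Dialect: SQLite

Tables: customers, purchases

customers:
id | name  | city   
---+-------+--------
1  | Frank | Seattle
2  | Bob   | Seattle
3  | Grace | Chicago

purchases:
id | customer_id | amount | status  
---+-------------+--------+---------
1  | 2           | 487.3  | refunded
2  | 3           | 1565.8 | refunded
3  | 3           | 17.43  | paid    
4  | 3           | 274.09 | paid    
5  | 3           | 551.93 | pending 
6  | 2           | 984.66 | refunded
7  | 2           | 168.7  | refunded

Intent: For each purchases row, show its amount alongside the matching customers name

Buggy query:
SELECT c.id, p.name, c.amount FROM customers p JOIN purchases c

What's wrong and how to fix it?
Bug: JOIN with no ON clause produces a cartesian product; every purchases row pairs with every customers row

Fix: Add ON c.customer_id = p.id to the JOIN

Corrected query:
SELECT c.id, p.name, c.amount FROM customers p JOIN purchases c ON c.customer_id = p.id

Result:
id | name  | amount
---+-------+-------
1  | Bob   | 487.3 
2  | Grace | 1565.8
3  | Grace | 17.43 
4  | Grace | 274.09
5  | Grace | 551.93
6  | Bob   | 984.66
7  | Bob   | 168.7 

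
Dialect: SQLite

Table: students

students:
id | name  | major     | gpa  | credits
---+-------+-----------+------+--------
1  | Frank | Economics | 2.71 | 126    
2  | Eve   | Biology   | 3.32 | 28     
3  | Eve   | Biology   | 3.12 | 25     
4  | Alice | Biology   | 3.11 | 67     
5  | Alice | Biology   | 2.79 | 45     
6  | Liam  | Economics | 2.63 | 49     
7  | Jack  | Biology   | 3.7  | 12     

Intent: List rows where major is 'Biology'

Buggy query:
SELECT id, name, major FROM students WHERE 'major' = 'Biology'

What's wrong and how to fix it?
Bug: 'major' in single quotes is a string literal, not the column; the comparison is literal-vs-literal and never true

Fix: Reference the column as major without single quotes

Corrected query:
SELECT id, name, major FROM students WHERE major = 'Biology'

Result:
id | name  | major  
---+-------+--------
2  | Eve   | Biology
3  | Eve   | Biology
4  | Alice | Biology
5  | Alice | Biology
7  | Jack  | Biology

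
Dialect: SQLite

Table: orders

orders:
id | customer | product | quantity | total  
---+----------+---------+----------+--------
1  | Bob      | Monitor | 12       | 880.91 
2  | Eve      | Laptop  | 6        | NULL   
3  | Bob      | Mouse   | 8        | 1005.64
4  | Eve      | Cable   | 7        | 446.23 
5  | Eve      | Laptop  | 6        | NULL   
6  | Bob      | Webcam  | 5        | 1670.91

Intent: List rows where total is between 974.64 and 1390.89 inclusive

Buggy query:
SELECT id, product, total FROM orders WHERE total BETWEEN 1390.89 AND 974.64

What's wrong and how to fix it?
Bug: BETWEEN expects the lower bound first; with 1390.89 AND 974.64 the range is empty

Fix: Swap the bounds so the smaller value comes first

Corrected query:
SELECT id, product, total FROM orders WHERE total BETWEEN 974.64 AND 1390.89

Result:
id | product | total  
---+---------+--------
3  | Mouse   | 1005.64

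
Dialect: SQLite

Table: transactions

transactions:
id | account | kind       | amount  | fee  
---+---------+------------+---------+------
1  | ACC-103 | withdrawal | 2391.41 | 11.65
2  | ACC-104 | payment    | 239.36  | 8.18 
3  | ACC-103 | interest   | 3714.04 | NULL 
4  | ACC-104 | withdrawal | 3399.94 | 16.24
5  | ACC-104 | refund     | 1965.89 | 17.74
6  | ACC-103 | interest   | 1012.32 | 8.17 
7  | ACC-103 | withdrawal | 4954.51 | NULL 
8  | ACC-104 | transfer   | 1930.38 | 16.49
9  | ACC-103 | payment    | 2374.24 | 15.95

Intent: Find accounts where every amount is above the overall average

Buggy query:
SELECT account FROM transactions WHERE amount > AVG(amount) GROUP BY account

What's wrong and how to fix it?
Bug: WHERE evaluates per row before aggregation, so AVG() is unavailable

Fix: Use a subquery for AVG and a HAVING MIN(...) filter so the condition holds for every row in the group

Corrected query:
SELECT account FROM transactions GROUP BY account HAVING MIN(amount) > (SELECT AVG(amount) FROM transactions)

Result:
(no rows)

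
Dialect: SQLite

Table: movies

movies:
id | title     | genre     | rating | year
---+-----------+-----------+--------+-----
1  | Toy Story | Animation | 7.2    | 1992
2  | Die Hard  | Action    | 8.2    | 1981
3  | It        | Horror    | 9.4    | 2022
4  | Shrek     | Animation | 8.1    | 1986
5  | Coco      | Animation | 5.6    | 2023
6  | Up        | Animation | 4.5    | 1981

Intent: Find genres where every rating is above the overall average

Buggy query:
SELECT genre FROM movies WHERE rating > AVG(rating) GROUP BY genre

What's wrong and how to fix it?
Bug: WHERE evaluates per row before aggregation, so AVG() is unavailable

Fix: Compute the overall average in a scalar subquery and compare each group's MIN against it in HAVING

Corrected query:
SELECT genre FROM movies GROUP BY genre HAVING MIN(rating) > (SELECT AVG(rating) FROM movies)

Result:
genre 
------
Action
Horror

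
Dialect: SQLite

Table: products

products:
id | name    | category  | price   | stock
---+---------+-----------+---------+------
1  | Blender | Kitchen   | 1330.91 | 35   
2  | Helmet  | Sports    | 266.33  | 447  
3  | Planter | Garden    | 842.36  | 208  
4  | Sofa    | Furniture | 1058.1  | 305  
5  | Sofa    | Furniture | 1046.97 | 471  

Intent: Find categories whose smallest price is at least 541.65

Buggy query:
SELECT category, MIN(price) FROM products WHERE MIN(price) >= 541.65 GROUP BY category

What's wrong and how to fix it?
Bug: MIN() in WHERE is a misuse of aggregate

Fix: Replace WHERE with HAVING after the GROUP BY

Corrected query:
SELECT category, MIN(price) FROM products GROUP BY category HAVING MIN(price) >= 541.65

Result:
category  | MIN(price)
----------+-----------
Furniture | 1046.97   
Garden    | 842.36    
Kitchen   | 1330.91   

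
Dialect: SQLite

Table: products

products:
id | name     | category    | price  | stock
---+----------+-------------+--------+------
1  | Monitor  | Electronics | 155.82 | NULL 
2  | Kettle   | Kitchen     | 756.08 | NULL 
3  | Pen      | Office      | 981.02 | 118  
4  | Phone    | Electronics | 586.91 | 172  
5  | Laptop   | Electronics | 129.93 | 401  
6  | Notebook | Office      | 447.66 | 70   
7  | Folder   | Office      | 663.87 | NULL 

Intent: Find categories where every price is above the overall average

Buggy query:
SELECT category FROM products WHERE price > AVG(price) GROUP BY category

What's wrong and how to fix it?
Bug: WHERE evaluates per row before aggregation, so AVG() is unavailable

Fix: Use a subquery for AVG and a HAVING MIN(...) filter so the condition holds for every row in the group

Corrected query:
SELECT category FROM products GROUP BY category HAVING MIN(price) > (SELECT AVG(price) FROM products)

Result:
category
--------
Kitchen 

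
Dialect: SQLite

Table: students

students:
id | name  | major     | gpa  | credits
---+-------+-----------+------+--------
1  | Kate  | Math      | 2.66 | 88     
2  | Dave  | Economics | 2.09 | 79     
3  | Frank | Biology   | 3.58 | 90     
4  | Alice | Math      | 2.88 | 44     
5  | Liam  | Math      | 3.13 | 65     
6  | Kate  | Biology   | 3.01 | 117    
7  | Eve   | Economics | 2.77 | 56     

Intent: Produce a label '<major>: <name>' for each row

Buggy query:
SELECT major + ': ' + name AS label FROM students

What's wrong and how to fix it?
Bug: '+' is numeric addition; on text columns SQLite converts them to 0 instead of concatenating

Fix: Use the || operator for string concatenation

Corrected query:
SELECT major || ': ' || name AS label FROM students

Result:
label          
---------------
Math: Kate     
Economics: Dave
Biology: Frank 
Math: Alice    
Math: Liam     
Biology: Kate  
Economics: Eve 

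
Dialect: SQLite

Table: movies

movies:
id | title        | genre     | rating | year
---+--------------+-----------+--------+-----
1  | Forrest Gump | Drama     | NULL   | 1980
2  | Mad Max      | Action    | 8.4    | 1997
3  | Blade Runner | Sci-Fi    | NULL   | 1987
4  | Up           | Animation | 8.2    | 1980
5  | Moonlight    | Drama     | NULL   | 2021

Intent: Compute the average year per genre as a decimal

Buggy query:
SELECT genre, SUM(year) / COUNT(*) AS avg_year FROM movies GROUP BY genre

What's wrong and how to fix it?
Bug: Both operands are integers, so '/' performs integer division and truncates

Fix: Multiply by 1.0 (or CAST to REAL) to force floating-point division

Corrected query:
SELECT genre, SUM(year) * 1.0 / COUNT(*) AS avg_year FROM movies GROUP BY genre

Result:
genre     | avg_year
----------+---------
Action    | 1997    
Animation | 1980    
Drama     | 2000.5  
Sci-Fi    | 1987    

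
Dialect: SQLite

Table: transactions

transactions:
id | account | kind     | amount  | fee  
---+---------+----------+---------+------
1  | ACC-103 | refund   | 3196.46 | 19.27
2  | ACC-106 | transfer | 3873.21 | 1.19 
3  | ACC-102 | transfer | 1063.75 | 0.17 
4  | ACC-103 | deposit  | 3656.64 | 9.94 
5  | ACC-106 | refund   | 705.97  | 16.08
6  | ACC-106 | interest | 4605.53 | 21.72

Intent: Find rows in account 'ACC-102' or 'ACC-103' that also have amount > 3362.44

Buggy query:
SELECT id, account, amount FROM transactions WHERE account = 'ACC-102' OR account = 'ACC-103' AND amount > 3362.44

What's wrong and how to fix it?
Bug: AND binds tighter than OR, so this parses as account = 'ACC-102' OR (account = 'ACC-103' AND amount > 3362.44)

Fix: Group the OR with parentheses (or use IN), then AND the threshold

Corrected query:
SELECT id, account, amount FROM transactions WHERE (account = 'ACC-102' OR account = 'ACC-103') AND amount > 3362.44

Result:
id | account | amount 
---+---------+--------
4  | ACC-103 | 3656.64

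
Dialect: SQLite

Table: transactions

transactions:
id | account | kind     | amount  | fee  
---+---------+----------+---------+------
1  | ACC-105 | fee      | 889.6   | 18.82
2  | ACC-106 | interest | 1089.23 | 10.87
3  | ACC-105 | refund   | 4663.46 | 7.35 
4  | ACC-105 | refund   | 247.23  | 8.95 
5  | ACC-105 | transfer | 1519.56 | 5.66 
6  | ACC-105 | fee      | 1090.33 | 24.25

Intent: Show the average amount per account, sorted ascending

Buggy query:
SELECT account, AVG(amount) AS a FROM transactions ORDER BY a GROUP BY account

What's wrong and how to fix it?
Bug: GROUP BY must precede ORDER BY

Fix: Reorder: SELECT … FROM … GROUP BY … ORDER BY …

Corrected query:
SELECT account, AVG(amount) AS a FROM transactions GROUP BY account ORDER BY a

Result:
account | a       
--------+---------
ACC-106 | 1089.23 
ACC-105 | 1682.036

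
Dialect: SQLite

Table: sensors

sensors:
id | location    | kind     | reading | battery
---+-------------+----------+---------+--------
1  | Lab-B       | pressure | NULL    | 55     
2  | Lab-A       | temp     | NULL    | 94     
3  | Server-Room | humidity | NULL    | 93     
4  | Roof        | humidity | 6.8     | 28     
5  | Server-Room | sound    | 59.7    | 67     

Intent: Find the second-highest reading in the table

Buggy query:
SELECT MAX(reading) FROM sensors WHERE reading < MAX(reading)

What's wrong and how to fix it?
Bug: MAX(reading) on the right of the comparison is an aggregate-in-WHERE error

Fix: Compute the overall MAX in a subquery, then take MAX of rows below it

Corrected query:
SELECT MAX(reading) FROM sensors WHERE reading < (SELECT MAX(reading) FROM sensors)

Result:
MAX(reading)
------------
6.8         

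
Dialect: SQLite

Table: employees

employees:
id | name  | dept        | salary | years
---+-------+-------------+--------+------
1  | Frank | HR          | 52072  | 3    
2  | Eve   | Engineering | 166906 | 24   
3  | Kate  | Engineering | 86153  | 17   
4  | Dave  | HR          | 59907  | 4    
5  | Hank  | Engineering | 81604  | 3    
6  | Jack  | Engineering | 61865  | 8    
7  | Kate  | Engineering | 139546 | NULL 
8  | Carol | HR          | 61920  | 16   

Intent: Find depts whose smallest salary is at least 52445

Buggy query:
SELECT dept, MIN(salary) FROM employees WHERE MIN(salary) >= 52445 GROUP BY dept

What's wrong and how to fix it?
Bug: MIN() in WHERE is a misuse of aggregate

Fix: Use HAVING for the per-group MIN condition

Corrected query:
SELECT dept, MIN(salary) FROM employees GROUP BY dept HAVING MIN(salary) >= 52445

Result:
dept        | MIN(salary)
------------+------------
Engineering | 61865      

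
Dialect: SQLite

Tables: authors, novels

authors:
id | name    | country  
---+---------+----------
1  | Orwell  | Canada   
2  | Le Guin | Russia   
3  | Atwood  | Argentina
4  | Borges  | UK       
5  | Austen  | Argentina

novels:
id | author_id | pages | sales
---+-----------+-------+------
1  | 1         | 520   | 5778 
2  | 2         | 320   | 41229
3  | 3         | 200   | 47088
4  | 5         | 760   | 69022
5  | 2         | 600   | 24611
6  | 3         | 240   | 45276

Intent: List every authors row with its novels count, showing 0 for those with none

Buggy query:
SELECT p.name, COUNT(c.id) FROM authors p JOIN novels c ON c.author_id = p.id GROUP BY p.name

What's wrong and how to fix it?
Bug: INNER JOIN drops authors rows that have no matching novels rows

Fix: Switch to LEFT JOIN to retain unmatched parent rows

Corrected query:
SELECT p.name, COUNT(c.id) FROM authors p LEFT JOIN novels c ON c.author_id = p.id GROUP BY p.name

Result:
name    | COUNT(c.id)
--------+------------
Atwood  | 2          
Austen  | 1          
Borges  | 0          
Le Guin | 2          
Orwell  | 1          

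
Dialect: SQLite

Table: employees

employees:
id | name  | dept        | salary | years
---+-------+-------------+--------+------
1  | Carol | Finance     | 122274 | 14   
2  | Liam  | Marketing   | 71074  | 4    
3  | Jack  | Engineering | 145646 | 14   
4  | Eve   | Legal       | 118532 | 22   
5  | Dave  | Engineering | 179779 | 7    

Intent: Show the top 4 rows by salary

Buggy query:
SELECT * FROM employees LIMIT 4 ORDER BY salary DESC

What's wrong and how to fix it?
Bug: LIMIT must come after ORDER BY

Fix: Swap the clauses: ORDER BY first, then LIMIT

Corrected query:
SELECT * FROM employees ORDER BY salary DESC LIMIT 4

Result:
id | name  | dept        | salary | years
---+-------+-------------+--------+------
5  | Dave  | Engineering | 179779 | 7    
3  | Jack  | Engineering | 145646 | 14   
1  | Carol | Finance     | 122274 | 14   
4  | Eve   | Legal       | 118532 | 22   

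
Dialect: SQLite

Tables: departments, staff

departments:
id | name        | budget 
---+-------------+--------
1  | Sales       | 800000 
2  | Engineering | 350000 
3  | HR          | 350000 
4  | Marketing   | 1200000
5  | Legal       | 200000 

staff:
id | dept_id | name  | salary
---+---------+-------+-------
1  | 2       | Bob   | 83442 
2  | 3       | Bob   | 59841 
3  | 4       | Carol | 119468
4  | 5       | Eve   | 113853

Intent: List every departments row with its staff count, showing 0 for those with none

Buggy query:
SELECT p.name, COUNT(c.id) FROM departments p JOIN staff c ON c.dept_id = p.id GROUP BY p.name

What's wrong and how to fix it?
Bug: An inner join excludes parents with zero children

Fix: Use LEFT JOIN so parents without children still appear (COUNT(c.id) gives 0)

Corrected query:
SELECT p.name, COUNT(c.id) FROM departments p LEFT JOIN staff c ON c.dept_id = p.id GROUP BY p.name

Result:
name        | COUNT(c.id)
------------+------------
Engineering | 1          
HR          | 1          
Legal       | 1          
Marketing   | 1          
Sales       | 0          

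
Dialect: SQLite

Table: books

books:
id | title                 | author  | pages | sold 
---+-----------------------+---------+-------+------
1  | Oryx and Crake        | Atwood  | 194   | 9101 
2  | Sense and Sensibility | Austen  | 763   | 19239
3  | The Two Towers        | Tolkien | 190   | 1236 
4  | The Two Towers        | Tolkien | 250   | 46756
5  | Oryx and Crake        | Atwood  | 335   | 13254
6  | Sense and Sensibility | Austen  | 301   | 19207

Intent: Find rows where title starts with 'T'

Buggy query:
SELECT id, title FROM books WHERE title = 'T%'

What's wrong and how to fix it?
Bug: Wildcards only work with LIKE; '=' treats '%' as a literal character

Fix: Replace '=' with LIKE so 'T%' is treated as a pattern

Corrected query:
SELECT id, title FROM books WHERE title LIKE 'T%'

Result:
id | title         
---+---------------
3  | The Two Towers
4  | The Two Towers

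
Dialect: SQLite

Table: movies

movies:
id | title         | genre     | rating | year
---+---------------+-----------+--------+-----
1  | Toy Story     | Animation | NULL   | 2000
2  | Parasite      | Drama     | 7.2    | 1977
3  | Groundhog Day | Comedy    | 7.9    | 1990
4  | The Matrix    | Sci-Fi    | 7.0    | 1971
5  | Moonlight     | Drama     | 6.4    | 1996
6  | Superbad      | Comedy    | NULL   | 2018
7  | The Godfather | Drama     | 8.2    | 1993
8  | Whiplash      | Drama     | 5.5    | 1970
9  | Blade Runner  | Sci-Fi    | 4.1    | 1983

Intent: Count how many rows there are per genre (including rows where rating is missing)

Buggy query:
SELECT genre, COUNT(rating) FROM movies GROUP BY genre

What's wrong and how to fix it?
Bug: COUNT(rating) skips NULLs, so groups with missing rating are undercounted

Fix: Replace COUNT(rating) with COUNT(*)

Corrected query:
SELECT genre, COUNT(*) FROM movies GROUP BY genre

Result:
genre     | COUNT(*)
----------+---------
Animation | 1       
Comedy    | 2       
Drama     | 4       
Sci-Fi    | 2       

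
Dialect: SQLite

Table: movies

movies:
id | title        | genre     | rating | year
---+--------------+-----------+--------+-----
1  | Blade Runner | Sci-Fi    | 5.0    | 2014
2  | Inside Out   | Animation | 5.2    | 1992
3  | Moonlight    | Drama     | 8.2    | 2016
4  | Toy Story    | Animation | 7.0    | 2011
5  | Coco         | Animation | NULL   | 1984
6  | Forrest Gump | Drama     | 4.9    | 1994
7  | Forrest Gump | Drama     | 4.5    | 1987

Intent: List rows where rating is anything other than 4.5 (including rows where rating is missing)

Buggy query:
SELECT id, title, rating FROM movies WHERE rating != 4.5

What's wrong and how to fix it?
Bug: 'rating != 4.5' is unknown when rating is NULL, so NULL rows are silently excluded

Fix: Add an explicit OR rating IS NULL to include the missing-value rows

Corrected query:
SELECT id, title, rating FROM movies WHERE rating != 4.5 OR rating IS NULL

Result:
id | title        | rating
---+--------------+-------
1  | Blade Runner | 5     
2  | Inside Out   | 5.2   
3  | Moonlight    | 8.2   
4  | Toy Story    | 7     
5  | Coco         | NULL  
6  | Forrest Gump | 4.9   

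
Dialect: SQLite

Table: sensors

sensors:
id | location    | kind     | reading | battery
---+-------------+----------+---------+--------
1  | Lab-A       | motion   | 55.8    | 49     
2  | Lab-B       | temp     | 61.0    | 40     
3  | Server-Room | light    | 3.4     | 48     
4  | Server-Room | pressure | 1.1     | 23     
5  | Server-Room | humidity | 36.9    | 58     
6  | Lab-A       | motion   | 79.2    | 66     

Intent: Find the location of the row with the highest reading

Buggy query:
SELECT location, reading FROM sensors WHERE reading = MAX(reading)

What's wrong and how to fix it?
Bug: WHERE is evaluated per row; an aggregate over the whole table isn't defined there

Fix: Wrap MAX in a scalar subquery so WHERE compares against a single value

Corrected query:
SELECT location, reading FROM sensors WHERE reading = (SELECT MAX(reading) FROM sensors)

Result:
location | reading
---------+--------
Lab-A    | 79.2   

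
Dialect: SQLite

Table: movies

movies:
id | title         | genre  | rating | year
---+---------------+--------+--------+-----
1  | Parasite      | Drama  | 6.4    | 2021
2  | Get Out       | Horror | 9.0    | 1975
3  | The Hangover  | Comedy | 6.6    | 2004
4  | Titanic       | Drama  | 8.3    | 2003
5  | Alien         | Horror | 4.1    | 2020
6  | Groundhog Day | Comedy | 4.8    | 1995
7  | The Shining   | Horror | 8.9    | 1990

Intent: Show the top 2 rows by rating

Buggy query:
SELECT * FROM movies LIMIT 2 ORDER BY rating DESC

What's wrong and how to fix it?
Bug: LIMIT must come after ORDER BY

Fix: Swap the clauses: ORDER BY first, then LIMIT

Corrected query:
SELECT * FROM movies ORDER BY rating DESC LIMIT 2

Result:
id | title       | genre  | rating | year
---+-------------+--------+--------+-----
2  | Get Out     | Horror | 9      | 1975
7  | The Shining | Horror | 8.9    | 1990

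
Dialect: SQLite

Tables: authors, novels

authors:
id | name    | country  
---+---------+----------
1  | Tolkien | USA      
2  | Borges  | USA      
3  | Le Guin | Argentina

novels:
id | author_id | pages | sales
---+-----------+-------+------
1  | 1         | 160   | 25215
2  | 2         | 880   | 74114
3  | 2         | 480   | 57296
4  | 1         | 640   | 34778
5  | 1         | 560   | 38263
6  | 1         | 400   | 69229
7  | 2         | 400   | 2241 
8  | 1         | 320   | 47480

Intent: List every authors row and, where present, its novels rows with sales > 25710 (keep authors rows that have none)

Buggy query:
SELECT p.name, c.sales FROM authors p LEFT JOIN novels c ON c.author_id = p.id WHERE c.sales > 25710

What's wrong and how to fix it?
Bug: Filtering c.sales in WHERE discards the NULL rows produced by LEFT JOIN, turning it into an inner join

Fix: Put 'c.sales > 25710' in the JOIN's ON clause instead of WHERE

Corrected query:
SELECT p.name, c.sales FROM authors p LEFT JOIN novels c ON c.author_id = p.id AND c.sales > 25710

Result:
name    | sales
--------+------
Tolkien | 34778
Tolkien | 38263
Tolkien | 47480
Tolkien | 69229
Borges  | 57296
Borges  | 74114
Le Guin | NULL 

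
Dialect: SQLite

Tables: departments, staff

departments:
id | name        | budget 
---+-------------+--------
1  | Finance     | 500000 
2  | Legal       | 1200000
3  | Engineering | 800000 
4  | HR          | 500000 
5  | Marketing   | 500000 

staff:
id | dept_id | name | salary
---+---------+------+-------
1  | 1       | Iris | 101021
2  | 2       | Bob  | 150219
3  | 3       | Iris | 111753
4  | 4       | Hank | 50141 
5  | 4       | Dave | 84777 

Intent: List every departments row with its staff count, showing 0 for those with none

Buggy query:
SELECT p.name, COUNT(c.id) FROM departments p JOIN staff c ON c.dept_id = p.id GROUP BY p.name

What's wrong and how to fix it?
Bug: An inner join excludes parents with zero children

Fix: Switch to LEFT JOIN to retain unmatched parent rows

Corrected query:
SELECT p.name, COUNT(c.id) FROM departments p LEFT JOIN staff c ON c.dept_id = p.id GROUP BY p.name

Result:
name        | COUNT(c.id)
------------+------------
Engineering | 1          
Finance     | 1          
HR          | 2          
Legal       | 1          
Marketing   | 0          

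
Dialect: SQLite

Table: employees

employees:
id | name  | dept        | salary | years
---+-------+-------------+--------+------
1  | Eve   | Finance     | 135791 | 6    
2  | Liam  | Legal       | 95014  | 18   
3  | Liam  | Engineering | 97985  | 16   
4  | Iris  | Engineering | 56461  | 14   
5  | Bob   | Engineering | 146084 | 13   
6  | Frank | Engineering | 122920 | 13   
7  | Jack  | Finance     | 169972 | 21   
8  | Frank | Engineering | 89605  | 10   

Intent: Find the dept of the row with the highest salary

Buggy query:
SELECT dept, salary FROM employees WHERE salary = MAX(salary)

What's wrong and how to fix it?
Bug: MAX(salary) is an aggregate and cannot be used directly in WHERE

Fix: Use a subquery: WHERE salary = (SELECT MAX(salary) FROM employees)

Corrected query:
SELECT dept, salary FROM employees WHERE salary = (SELECT MAX(salary) FROM employees)

Result:
dept    | salary
--------+-------
Finance | 169972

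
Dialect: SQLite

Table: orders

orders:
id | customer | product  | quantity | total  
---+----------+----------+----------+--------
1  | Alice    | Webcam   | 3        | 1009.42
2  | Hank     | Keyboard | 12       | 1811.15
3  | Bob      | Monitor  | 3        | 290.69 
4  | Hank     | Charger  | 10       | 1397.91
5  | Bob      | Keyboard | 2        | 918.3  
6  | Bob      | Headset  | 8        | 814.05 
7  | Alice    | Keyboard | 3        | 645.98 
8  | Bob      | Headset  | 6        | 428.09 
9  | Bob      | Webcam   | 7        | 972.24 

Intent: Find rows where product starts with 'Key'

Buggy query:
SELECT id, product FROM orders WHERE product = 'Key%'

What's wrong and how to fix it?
Bug: '=' compares the literal string including the % character; pattern matching needs LIKE

Fix: Replace '=' with LIKE so 'Key%' is treated as a pattern

Corrected query:
SELECT id, product FROM orders WHERE product LIKE 'Key%'

Result:
id | product 
---+---------
2  | Keyboard
5  | Keyboard
7  | Keyboard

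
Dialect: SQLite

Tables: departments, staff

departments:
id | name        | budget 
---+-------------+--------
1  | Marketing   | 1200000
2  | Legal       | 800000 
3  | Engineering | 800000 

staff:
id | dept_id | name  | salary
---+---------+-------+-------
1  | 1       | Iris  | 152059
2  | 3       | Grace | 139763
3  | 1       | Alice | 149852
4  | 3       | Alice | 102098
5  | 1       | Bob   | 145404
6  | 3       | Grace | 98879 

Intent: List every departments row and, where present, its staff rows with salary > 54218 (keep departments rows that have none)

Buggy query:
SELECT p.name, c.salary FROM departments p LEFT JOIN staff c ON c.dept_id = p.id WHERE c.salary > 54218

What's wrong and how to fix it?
Bug: A WHERE condition on the right-hand table after LEFT JOIN drops unmatched parents

Fix: Put 'c.salary > 54218' in the JOIN's ON clause instead of WHERE

Corrected query:
SELECT p.name, c.salary FROM departments p LEFT JOIN staff c ON c.dept_id = p.id AND c.salary > 54218

Result:
name        | salary
------------+-------
Marketing   | 145404
Marketing   | 149852
Marketing   | 152059
Legal       | NULL  
Engineering | 98879 
Engineering | 102098
Engineering | 139763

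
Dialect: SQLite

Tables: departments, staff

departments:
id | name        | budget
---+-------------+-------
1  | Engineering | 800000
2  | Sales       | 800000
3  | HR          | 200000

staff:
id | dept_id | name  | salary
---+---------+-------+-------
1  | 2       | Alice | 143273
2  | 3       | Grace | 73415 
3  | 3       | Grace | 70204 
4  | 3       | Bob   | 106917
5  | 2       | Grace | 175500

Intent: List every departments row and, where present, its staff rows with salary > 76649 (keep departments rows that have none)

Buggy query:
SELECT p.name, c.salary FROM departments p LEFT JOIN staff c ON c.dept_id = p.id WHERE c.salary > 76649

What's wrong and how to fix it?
Bug: Filtering c.salary in WHERE discards the NULL rows produced by LEFT JOIN, turning it into an inner join

Fix: Move the right-table condition into the ON clause so unmatched parents are kept

Corrected query:
SELECT p.name, c.salary FROM departments p LEFT JOIN staff c ON c.dept_id = p.id AND c.salary > 76649

Result:
name        | salary
------------+-------
Engineering | NULL  
Sales       | 143273
Sales       | 175500
HR          | 106917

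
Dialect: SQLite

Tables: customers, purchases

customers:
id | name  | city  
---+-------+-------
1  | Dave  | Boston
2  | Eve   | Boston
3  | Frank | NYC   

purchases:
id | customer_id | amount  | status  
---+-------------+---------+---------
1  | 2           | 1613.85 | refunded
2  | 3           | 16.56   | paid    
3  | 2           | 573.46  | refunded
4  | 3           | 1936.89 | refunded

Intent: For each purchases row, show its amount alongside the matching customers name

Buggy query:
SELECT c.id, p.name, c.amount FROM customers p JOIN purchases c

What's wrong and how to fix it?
Bug: Missing join condition: each purchases row is matched to all customers rows instead of just its own

Fix: Specify the join condition linking the foreign key to the parent id

Corrected query:
SELECT c.id, p.name, c.amount FROM customers p JOIN purchases c ON c.customer_id = p.id

Result:
id | name  | amount 
---+-------+--------
1  | Eve   | 1613.85
2  | Frank | 16.56  
3  | Eve   | 573.46 
4  | Frank | 1936.89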